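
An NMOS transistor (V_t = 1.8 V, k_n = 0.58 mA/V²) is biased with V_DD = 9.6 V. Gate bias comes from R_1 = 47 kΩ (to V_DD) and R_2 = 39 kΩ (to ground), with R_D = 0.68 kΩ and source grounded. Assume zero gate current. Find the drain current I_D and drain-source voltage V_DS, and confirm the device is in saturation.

I_D ≈ 1.9 mA, V_DS ≈ 8.3 V

V_G = V_DD·R_2/(R_1+R_2) = 9.6×39/86 = 4.35 V. With the source grounded, V_GS = V_G = 4.35 V.
Assume saturation: I_D = (k_n/2)(V_GS − V_t)² = (0.58/2)×(4.35 − 1.8)² = 0.29×2.55² = 1.89 mA.
V_DS = V_DD − I_D·R_D = 9.6 − 1.89×0.68 = 8.31 V.
Saturation requires V_DS ≥ V_GS − V_t = 2.55 V; 8.31 ≥ 2.55 ✓.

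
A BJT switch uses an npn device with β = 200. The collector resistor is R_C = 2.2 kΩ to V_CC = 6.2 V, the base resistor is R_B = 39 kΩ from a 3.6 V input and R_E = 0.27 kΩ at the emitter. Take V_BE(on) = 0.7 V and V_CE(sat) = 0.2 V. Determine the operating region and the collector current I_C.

Assume active: I_B = (3.6 − 0.7)/(39 + 201×0.27) = 0.0311 mA, I_C = β·I_B = 6.22 mA.
Then V_CE = 6.2 − 6.22×2.2 − 6.25×0.27 = -9.17 V < 0.2 V — the active assumption fails.
Re-solve with V_CE = 0.2 V. KCL at the emitter: V_E/R_E = (V_BB−0.7−V_E)/R_B + (V_CC−0.2−V_E)/R_C, giving V_E = 0.67 V.
I_C = (V_CC − 0.2 − V_E)/R_C = (6 − 0.67)/2.2 = 2.42 mA.
Check: I_B = (2.9 − 0.67)/39 = 0.0572 mA, and β·I_B = 11.4 mA > I_C, confirming saturation.

saturation; I_C ≈ 2.4 mA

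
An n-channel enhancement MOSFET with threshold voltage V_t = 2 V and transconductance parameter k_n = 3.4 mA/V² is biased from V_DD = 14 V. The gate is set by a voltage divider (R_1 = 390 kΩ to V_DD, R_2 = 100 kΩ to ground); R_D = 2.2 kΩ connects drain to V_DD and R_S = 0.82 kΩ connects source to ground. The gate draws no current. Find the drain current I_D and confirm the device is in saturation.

V_G = V_DD·R_2/(R_1+R_2) = 14×100/490 = 2.86 V.
Assume saturation: I_D = (k_n/2)(V_GS − V_t)² with V_GS = V_G − I_D·R_S = 2.86 − 0.82·I_D.
Substituting gives 1.14·I_D² − 3.39·I_D + 1.25 = 0, with roots I_D = 0.431 or 2.53 mA.
The root I_D = 2.53 mA gives V_GS = 0.779 V ≤ V_t, so take I_D = 0.431 mA.
Then V_GS = 2.5 V and V_DS = V_DD − I_D(R_D+R_S) = 14 − 0.431×3.02 = 12.7 V.
Saturation requires V_DS ≥ V_GS − V_t = 0.504 V; 12.7 ≥ 0.504 ✓.

I_D ≈ 0.43 mA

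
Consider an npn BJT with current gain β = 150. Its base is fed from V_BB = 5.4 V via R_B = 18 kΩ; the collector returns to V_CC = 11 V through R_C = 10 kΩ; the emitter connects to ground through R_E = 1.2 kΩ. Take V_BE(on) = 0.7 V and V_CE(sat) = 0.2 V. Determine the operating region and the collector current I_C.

saturation; I_C ≈ 0.94 mA

Assume active: I_B = (5.4 − 0.7)/(18 + 151×1.2) = 0.0236 mA, I_C = β·I_B = 3.54 mA.
Then V_CE = 11 − 3.54×10 − 3.56×1.2 = -28.7 V < 0.2 V — the active assumption fails.
Re-solve with V_CE = 0.2 V. KCL at the emitter: V_E/R_E = (V_BB−0.7−V_E)/R_B + (V_CC−0.2−V_E)/R_C, giving V_E = 1.36 V.
I_C = (V_CC − 0.2 − V_E)/R_C = (10.8 − 1.36)/10 = 0.944 mA.
Check: I_B = (4.7 − 1.36)/18 = 0.186 mA, and β·I_B = 27.9 mA > I_C, confirming saturation.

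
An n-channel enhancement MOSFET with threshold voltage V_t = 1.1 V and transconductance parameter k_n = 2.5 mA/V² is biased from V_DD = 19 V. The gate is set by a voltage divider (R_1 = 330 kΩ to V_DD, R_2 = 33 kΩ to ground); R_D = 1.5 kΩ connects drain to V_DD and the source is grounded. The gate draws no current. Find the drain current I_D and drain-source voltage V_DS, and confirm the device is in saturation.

V_G = V_DD·R_2/(R_1+R_2) = 19×33/363 = 1.73 V. With the source grounded, V_GS = V_G = 1.73 V.
Assume saturation: I_D = (k_n/2)(V_GS − V_t)² = (2.5/2)×(1.73 − 1.1)² = 1.25×0.627² = 0.492 mA.
V_DS = V_DD − I_D·R_D = 19 − 0.492×1.5 = 18.3 V.
Saturation requires V_DS ≥ V_GS − V_t = 0.627 V; 18.3 ≥ 0.627 ✓.

I_D ≈ 0.49 mA, V_DS ≈ 18 V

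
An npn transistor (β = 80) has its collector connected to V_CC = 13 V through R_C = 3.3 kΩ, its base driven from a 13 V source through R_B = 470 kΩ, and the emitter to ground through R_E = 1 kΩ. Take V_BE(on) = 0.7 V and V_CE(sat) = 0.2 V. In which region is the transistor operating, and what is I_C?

Assume active. Base-emitter loop: I_B = (V_BB − V_BE)/(R_B + (β+1)R_E) = (13 − 0.7)/(470 + 81×1) = 0.0223 mA.
I_C = β·I_B = 80×0.0223 = 1.79 mA.
V_CE = V_CC − I_C·R_C − I_E·R_E = 13 − 1.79×3.3 − 1.81×1 = 5.3 V > V_CE(sat), so the active-region assumption holds.

active; I_C ≈ 1.8 mA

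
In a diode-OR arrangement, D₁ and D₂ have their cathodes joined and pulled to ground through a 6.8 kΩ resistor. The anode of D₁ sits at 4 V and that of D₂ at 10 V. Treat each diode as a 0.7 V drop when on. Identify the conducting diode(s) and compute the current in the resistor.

Only D₂ conducts; I_R ≈ 1.4 mA

Assume both conduct. Then node N would need to be at both 4−0.7 = 3.3 V and 10−0.7 = 9.3 V, which is impossible.
Assume only D₂ conducts: V_N = 10 − 0.7 = 9.3 V, so I_R = 9.3/6.8 = 1.37 mA.
Check D₁: its anode-to-cathode voltage is 4 − 9.3 = -5.3 V < 0.7 V, so it is off. The assumption is consistent.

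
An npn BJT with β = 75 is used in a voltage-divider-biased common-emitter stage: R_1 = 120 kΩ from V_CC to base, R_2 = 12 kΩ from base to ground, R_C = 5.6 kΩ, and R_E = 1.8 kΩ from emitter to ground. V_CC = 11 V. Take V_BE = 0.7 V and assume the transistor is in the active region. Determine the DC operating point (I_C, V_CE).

I_C ≈ 0.15 mA, V_CE ≈ 9.9 V

Thevenize the base divider: V_Th = V_CC·R_2/(R_1+R_2) = 11×12/132 = 1 V, R_Th = R_1‖R_2 = 10.9 kΩ.
Base-emitter loop: V_Th = I_B·R_Th + V_BE + (β+1)I_B·R_E, so I_B = (1 − 0.7) / (10.9 + 76×1.8) = 0.00203 mA.
I_C = β·I_B = 75×0.00203 = 0.152 mA, and I_E = (β+1)I_B = 0.154 mA.
V_CE = V_CC − I_C·R_C − I_E·R_E = 11 − 0.152×5.6 − 0.154×1.8 = 9.87 V.
V_CE = 9.87 V > 0.2 V confirms active-region operation.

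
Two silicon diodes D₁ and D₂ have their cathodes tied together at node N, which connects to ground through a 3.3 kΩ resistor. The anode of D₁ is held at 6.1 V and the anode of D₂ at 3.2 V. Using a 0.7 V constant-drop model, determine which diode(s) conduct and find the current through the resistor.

Assume both conduct. Then node N would need to be at both 6.1−0.7 = 5.4 V and 3.2−0.7 = 2.5 V, which is impossible.
Assume only D₁ conducts: V_N = 6.1 − 0.7 = 5.4 V, so I_R = 5.4/3.3 = 1.64 mA.
Check D₂: its anode-to-cathode voltage is 3.2 − 5.4 = -2.2 V < 0.7 V, so it is off. The assumption is consistent.

Only D₁ conducts; I_R ≈ 1.6 mA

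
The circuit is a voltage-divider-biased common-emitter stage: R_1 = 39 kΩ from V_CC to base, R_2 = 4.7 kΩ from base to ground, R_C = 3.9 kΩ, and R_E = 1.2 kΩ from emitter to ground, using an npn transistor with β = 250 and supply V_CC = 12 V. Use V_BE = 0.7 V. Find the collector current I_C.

Thevenize the base divider: V_Th = V_CC·R_2/(R_1+R_2) = 12×4.7/43.7 = 1.29 V, R_Th = R_1‖R_2 = 4.19 kΩ.
Base-emitter loop: V_Th = I_B·R_Th + V_BE + (β+1)I_B·R_E, so I_B = (1.29 − 0.7) / (4.19 + 251×1.2) = 0.00193 mA.
I_C = β·I_B = 250×0.00193 = 0.483 mA, and I_E = (β+1)I_B = 0.485 mA.
V_CE = V_CC − I_C·R_C − I_E·R_E = 12 − 0.483×3.9 − 0.485×1.2 = 9.53 V.
V_CE = 9.53 V > 0.2 V confirms active-region operation.

I_C ≈ 0.48 mA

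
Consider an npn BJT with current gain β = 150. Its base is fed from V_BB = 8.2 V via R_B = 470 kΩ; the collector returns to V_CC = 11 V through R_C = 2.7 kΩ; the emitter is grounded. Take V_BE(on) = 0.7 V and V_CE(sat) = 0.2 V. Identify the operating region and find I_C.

active; I_C ≈ 2.4 mA

Assume active. Base-emitter loop: I_B = (V_BB − V_BE)/R_B = (8.2 − 0.7)/470 = 0.016 mA.
I_C = β·I_B = 150×0.016 = 2.39 mA.
V_CE = V_CC − I_C·R_C = 11 − 2.39×2.7 = 4.54 V > V_CE(sat), so the active-region assumption holds.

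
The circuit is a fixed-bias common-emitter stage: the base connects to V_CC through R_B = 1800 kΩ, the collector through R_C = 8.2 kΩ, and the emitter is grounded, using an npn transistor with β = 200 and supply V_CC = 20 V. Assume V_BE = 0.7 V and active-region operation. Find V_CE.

V_CE ≈ 2.4 V

Base loop: V_CC = I_B·R_B + V_BE, so I_B = (20 − 0.7)/1800 kΩ = 0.0107 mA.
In the active region I_C = β·I_B = 200 × 0.0107 = 2.14 mA.
Collector loop: V_CE = V_CC − I_C·R_C = 20 − 2.14×8.2 = 2.42 V.
Since V_CE = 2.42 V > V_CE(sat) ≈ 0.2 V, the transistor is in the active region as assumed.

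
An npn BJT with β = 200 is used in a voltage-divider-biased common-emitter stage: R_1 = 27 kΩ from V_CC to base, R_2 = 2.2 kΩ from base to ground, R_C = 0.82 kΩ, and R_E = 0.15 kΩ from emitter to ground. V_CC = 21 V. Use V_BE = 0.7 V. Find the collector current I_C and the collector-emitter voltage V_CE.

Thevenize the base divider: V_Th = V_CC·R_2/(R_1+R_2) = 21×2.2/29.2 = 1.58 V, R_Th = R_1‖R_2 = 2.03 kΩ.
Base-emitter loop: V_Th = I_B·R_Th + V_BE + (β+1)I_B·R_E, so I_B = (1.58 − 0.7) / (2.03 + 201×0.15) = 0.0274 mA.
I_C = β·I_B = 200×0.0274 = 5.48 mA, and I_E = (β+1)I_B = 5.51 mA.
V_CE = V_CC − I_C·R_C − I_E·R_E = 21 − 5.48×0.82 − 5.51×0.15 = 15.7 V.
V_CE = 15.7 V > 0.2 V confirms active-region operation.

I_C ≈ 5.5 mA, V_CE ≈ 16 V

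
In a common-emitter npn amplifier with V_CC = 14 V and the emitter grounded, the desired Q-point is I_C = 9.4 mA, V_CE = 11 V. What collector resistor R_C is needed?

Collector loop: V_CC = I_C·R_C + V_CE.
R_C = (V_CC − V_CE)/I_C = (14 − 11)/9.4 = 0.319 kΩ.

R_C ≈ 0.32 kΩ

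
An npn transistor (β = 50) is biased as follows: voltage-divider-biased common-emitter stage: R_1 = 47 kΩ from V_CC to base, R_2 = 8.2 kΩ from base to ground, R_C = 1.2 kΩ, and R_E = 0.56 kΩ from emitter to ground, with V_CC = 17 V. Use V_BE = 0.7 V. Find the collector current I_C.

Thevenize the base divider: V_Th = V_CC·R_2/(R_1+R_2) = 17×8.2/55.2 = 2.53 V, R_Th = R_1‖R_2 = 6.98 kΩ.
Base-emitter loop: V_Th = I_B·R_Th + V_BE + (β+1)I_B·R_E, so I_B = (2.53 − 0.7) / (6.98 + 51×0.56) = 0.0514 mA.
I_C = β·I_B = 50×0.0514 = 2.57 mA, and I_E = (β+1)I_B = 2.62 mA.
V_CE = V_CC − I_C·R_C − I_E·R_E = 17 − 2.57×1.2 − 2.62×0.56 = 12.5 V.
V_CE = 12.5 V > 0.2 V confirms active-region operation.

I_C ≈ 2.6 mA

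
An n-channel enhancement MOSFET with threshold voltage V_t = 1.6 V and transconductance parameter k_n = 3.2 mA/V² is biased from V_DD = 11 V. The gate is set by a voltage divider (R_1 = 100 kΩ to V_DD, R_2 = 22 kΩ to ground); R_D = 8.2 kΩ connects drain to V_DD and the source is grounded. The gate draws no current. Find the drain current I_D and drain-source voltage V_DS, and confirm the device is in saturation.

I_D ≈ 0.24 mA, V_DS ≈ 9.1 V

V_G = V_DD·R_2/(R_1+R_2) = 11×22/122 = 1.98 V. With the source grounded, V_GS = V_G = 1.98 V.
Assume saturation: I_D = (k_n/2)(V_GS − V_t)² = (3.2/2)×(1.98 − 1.6)² = 1.6×0.384² = 0.235 mA.
V_DS = V_DD − I_D·R_D = 11 − 0.235×8.2 = 9.07 V.
Saturation requires V_DS ≥ V_GS − V_t = 0.384 V; 9.07 ≥ 0.384 ✓.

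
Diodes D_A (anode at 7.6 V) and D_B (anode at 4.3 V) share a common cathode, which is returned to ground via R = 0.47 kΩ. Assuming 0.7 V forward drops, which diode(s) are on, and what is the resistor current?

Assume both conduct. Then node N would need to be at both 7.6−0.7 = 6.9 V and 4.3−0.7 = 3.6 V, which is impossible.
Assume only D_A conducts: V_N = 7.6 − 0.7 = 6.9 V, so I_R = 6.9/0.47 = 14.7 mA.
Check D_B: its anode-to-cathode voltage is 4.3 − 6.9 = -2.6 V < 0.7 V, so it is off. The assumption is consistent.

Only D_A conducts; I_R ≈ 15 mA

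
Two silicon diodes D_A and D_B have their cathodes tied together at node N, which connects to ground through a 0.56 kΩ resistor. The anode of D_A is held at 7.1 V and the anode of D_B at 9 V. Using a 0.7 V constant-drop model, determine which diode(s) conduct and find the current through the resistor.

Only D_B conducts; I_R ≈ 15 mA

Assume both conduct. Then node N would need to be at both 7.1−0.7 = 6.4 V and 9−0.7 = 8.3 V, which is impossible.
Assume only D_B conducts: V_N = 9 − 0.7 = 8.3 V, so I_R = 8.3/0.56 = 14.8 mA.
Check D_A: its anode-to-cathode voltage is 7.1 − 8.3 = -1.2 V < 0.7 V, so it is off. The assumption is consistent.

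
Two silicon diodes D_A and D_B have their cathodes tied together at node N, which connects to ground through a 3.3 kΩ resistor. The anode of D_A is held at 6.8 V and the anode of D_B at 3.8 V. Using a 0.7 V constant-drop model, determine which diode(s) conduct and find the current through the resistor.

Only D_A conducts; I_R ≈ 1.8 mA

Assume both conduct. Then node N would need to be at both 6.8−0.7 = 6.1 V and 3.8−0.7 = 3.1 V, which is impossible.
Assume only D_A conducts: V_N = 6.8 − 0.7 = 6.1 V, so I_R = 6.1/3.3 = 1.85 mA.
Check D_B: its anode-to-cathode voltage is 3.8 − 6.1 = -2.3 V < 0.7 V, so it is off. The assumption is consistent.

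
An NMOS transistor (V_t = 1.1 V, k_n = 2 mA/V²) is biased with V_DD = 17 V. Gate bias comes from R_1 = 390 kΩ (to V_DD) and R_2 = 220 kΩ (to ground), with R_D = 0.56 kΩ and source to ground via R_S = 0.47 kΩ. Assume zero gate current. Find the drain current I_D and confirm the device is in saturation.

I_D ≈ 5.6 mA

V_G = V_DD·R_2/(R_1+R_2) = 17×220/610 = 6.13 V.
Assume saturation: I_D = (k_n/2)(V_GS − V_t)² with V_GS = V_G − I_D·R_S = 6.13 − 0.47·I_D.
Substituting gives 0.221·I_D² − 5.73·I_D + 25.3 = 0, with roots I_D = 5.65 or 20.3 mA.
The root I_D = 20.3 mA gives V_GS = -3.4 V ≤ V_t, so take I_D = 5.65 mA.
Then V_GS = 3.48 V and V_DS = V_DD − I_D(R_D+R_S) = 17 − 5.65×1.03 = 11.2 V.
Saturation requires V_DS ≥ V_GS − V_t = 2.38 V; 11.2 ≥ 2.38 ✓.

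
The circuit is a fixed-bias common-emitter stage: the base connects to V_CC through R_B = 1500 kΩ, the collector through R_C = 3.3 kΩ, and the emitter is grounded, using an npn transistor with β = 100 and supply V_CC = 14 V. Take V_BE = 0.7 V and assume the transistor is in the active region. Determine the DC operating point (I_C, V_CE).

I_C ≈ 0.89 mA, V_CE ≈ 11 V

Base loop: V_CC = I_B·R_B + V_BE, so I_B = (14 − 0.7)/1500 kΩ = 0.00887 mA.
In the active region I_C = β·I_B = 100 × 0.00887 = 0.887 mA.
Collector loop: V_CE = V_CC − I_C·R_C = 14 − 0.887×3.3 = 11.1 V.
Since V_CE = 11.1 V > V_CE(sat) ≈ 0.2 V, the transistor is in the active region as assumed.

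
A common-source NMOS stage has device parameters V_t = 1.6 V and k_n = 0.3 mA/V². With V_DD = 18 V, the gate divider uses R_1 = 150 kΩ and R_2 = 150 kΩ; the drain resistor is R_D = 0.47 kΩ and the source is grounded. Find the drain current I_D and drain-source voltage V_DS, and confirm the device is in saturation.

I_D ≈ 8.2 mA, V_DS ≈ 14 V

V_G = V_DD·R_2/(R_1+R_2) = 18×150/300 = 9 V. With the source grounded, V_GS = V_G = 9 V.
Assume saturation: I_D = (k_n/2)(V_GS − V_t)² = (0.3/2)×(9 − 1.6)² = 0.15×7.4² = 8.21 mA.
V_DS = V_DD − I_D·R_D = 18 − 8.21×0.47 = 14.1 V.
Saturation requires V_DS ≥ V_GS − V_t = 7.4 V; 14.1 ≥ 7.4 ✓.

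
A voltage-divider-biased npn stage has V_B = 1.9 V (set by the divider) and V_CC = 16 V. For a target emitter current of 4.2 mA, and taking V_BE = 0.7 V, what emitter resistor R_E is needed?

V_E = V_B − V_BE = 1.9 − 0.7 = 1.2 V.
R_E = V_E / I_E = 1.2 / 4.2 = 0.286 kΩ.

R_E ≈ 0.29 kΩ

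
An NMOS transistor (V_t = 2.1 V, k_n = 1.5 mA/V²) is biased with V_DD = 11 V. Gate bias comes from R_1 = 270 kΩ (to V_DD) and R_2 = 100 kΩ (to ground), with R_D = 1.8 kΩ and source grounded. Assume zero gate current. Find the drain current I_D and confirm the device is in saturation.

I_D ≈ 0.57 mA

V_G = V_DD·R_2/(R_1+R_2) = 11×100/370 = 2.97 V. With the source grounded, V_GS = V_G = 2.97 V.
Assume saturation: I_D = (k_n/2)(V_GS − V_t)² = (1.5/2)×(2.97 − 2.1)² = 0.75×0.873² = 0.572 mA.
V_DS = V_DD − I_D·R_D = 11 − 0.572×1.8 = 9.97 V.
Saturation requires V_DS ≥ V_GS − V_t = 0.873 V; 9.97 ≥ 0.873 ✓.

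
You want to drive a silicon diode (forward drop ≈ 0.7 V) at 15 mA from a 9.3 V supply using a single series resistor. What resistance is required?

R ≈ 0.57 kΩ

The resistor drops V_S − V_D = 9.3 − 0.7 = 8.6 V at 15 mA.
R = 8.6 V / 15 mA = 0.573 kΩ.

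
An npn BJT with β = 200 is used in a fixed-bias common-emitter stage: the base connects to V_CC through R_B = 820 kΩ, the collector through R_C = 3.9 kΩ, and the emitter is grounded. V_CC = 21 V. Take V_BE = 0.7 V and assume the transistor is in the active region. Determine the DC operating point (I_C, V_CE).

I_C ≈ 5 mA, V_CE ≈ 1.7 V

Base loop: V_CC = I_B·R_B + V_BE, so I_B = (21 − 0.7)/820 kΩ = 0.0248 mA.
In the active region I_C = β·I_B = 200 × 0.0248 = 4.95 mA.
Collector loop: V_CE = V_CC − I_C·R_C = 21 − 4.95×3.9 = 1.69 V.
Since V_CE = 1.69 V > V_CE(sat) ≈ 0.2 V, the transistor is in the active region as assumed.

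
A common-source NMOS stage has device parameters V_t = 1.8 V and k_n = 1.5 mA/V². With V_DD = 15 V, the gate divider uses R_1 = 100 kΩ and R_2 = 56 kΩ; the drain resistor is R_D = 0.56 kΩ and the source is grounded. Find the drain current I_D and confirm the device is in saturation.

I_D ≈ 9.6 mA

V_G = V_DD·R_2/(R_1+R_2) = 15×56/156 = 5.38 V. With the source grounded, V_GS = V_G = 5.38 V.
Assume saturation: I_D = (k_n/2)(V_GS − V_t)² = (1.5/2)×(5.38 − 1.8)² = 0.75×3.58² = 9.64 mA.
V_DS = V_DD − I_D·R_D = 15 − 9.64×0.56 = 9.6 V.
Saturation requires V_DS ≥ V_GS − V_t = 3.58 V; 9.6 ≥ 3.58 ✓.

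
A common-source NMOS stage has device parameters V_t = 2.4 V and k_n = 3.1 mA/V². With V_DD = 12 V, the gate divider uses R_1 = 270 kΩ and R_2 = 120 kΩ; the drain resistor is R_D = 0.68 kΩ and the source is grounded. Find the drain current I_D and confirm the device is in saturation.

I_D ≈ 2.6 mA

V_G = V_DD·R_2/(R_1+R_2) = 12×120/390 = 3.69 V. With the source grounded, V_GS = V_G = 3.69 V.
Assume saturation: I_D = (k_n/2)(V_GS − V_t)² = (3.1/2)×(3.69 − 2.4)² = 1.55×1.29² = 2.59 mA.
V_DS = V_DD − I_D·R_D = 12 − 2.59×0.68 = 10.2 V.
Saturation requires V_DS ≥ V_GS − V_t = 1.29 V; 10.2 ≥ 1.29 ✓.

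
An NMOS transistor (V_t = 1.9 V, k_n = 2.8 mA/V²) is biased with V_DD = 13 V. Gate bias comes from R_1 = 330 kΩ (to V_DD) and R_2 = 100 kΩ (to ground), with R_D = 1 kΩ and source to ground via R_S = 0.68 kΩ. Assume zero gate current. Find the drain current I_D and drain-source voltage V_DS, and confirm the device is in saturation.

I_D ≈ 0.65 mA, V_DS ≈ 12 V

V_G = V_DD·R_2/(R_1+R_2) = 13×100/430 = 3.02 V.
Assume saturation: I_D = (k_n/2)(V_GS − V_t)² with V_GS = V_G − I_D·R_S = 3.02 − 0.68·I_D.
Substituting gives 0.647·I_D² − 3.14·I_D + 1.77 = 0, with roots I_D = 0.65 or 4.2 mA.
The root I_D = 4.2 mA gives V_GS = 0.168 V ≤ V_t, so take I_D = 0.65 mA.
Then V_GS = 2.58 V and V_DS = V_DD − I_D(R_D+R_S) = 13 − 0.65×1.68 = 11.9 V.
Saturation requires V_DS ≥ V_GS − V_t = 0.681 V; 11.9 ≥ 0.681 ✓.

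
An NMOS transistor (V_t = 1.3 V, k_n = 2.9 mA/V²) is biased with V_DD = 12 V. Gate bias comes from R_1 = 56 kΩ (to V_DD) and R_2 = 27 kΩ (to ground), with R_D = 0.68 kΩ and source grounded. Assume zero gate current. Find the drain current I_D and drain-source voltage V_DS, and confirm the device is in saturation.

I_D ≈ 9.8 mA, V_DS ≈ 5.3 V

V_G = V_DD·R_2/(R_1+R_2) = 12×27/83 = 3.9 V. With the source grounded, V_GS = V_G = 3.9 V.
Assume saturation: I_D = (k_n/2)(V_GS − V_t)² = (2.9/2)×(3.9 − 1.3)² = 1.45×2.6² = 9.83 mA.
V_DS = V_DD − I_D·R_D = 12 − 9.83×0.68 = 5.32 V.
Saturation requires V_DS ≥ V_GS − V_t = 2.6 V; 5.32 ≥ 2.6 ✓.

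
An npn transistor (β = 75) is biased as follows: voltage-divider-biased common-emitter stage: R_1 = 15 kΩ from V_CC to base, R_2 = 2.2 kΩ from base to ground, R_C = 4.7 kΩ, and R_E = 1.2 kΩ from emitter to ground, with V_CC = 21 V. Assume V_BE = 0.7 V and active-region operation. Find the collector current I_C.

Thevenize the base divider: V_Th = V_CC·R_2/(R_1+R_2) = 21×2.2/17.2 = 2.69 V, R_Th = R_1‖R_2 = 1.92 kΩ.
Base-emitter loop: V_Th = I_B·R_Th + V_BE + (β+1)I_B·R_E, so I_B = (2.69 − 0.7) / (1.92 + 76×1.2) = 0.0213 mA.
I_C = β·I_B = 75×0.0213 = 1.6 mA, and I_E = (β+1)I_B = 1.62 mA.
V_CE = V_CC − I_C·R_C − I_E·R_E = 21 − 1.6×4.7 − 1.62×1.2 = 11.5 V.
V_CE = 11.5 V > 0.2 V confirms active-region operation.

I_C ≈ 1.6 mA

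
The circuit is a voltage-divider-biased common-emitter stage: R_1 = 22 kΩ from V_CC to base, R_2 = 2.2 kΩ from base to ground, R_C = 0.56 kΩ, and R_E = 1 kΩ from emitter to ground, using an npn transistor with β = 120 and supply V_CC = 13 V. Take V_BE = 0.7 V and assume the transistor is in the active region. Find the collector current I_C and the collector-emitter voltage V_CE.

I_C ≈ 0.47 mA, V_CE ≈ 12 V

Thevenize the base divider: V_Th = V_CC·R_2/(R_1+R_2) = 13×2.2/24.2 = 1.18 V, R_Th = R_1‖R_2 = 2 kΩ.
Base-emitter loop: V_Th = I_B·R_Th + V_BE + (β+1)I_B·R_E, so I_B = (1.18 − 0.7) / (2 + 121×1) = 0.00392 mA.
I_C = β·I_B = 120×0.00392 = 0.47 mA, and I_E = (β+1)I_B = 0.474 mA.
V_CE = V_CC − I_C·R_C − I_E·R_E = 13 − 0.47×0.56 − 0.474×1 = 12.3 V.
V_CE = 12.3 V > 0.2 V confirms active-region operation.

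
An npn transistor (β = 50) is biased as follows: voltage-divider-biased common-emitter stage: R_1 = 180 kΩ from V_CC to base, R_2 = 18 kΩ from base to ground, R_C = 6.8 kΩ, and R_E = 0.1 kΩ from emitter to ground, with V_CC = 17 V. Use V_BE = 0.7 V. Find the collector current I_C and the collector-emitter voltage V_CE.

I_C ≈ 2 mA, V_CE ≈ 3.4 V

Thevenize the base divider: V_Th = V_CC·R_2/(R_1+R_2) = 17×18/198 = 1.55 V, R_Th = R_1‖R_2 = 16.4 kΩ.
Base-emitter loop: V_Th = I_B·R_Th + V_BE + (β+1)I_B·R_E, so I_B = (1.55 − 0.7) / (16.4 + 51×0.1) = 0.0394 mA.
I_C = β·I_B = 50×0.0394 = 1.97 mA, and I_E = (β+1)I_B = 2.01 mA.
V_CE = V_CC − I_C·R_C − I_E·R_E = 17 − 1.97×6.8 − 2.01×0.1 = 3.41 V.
V_CE = 3.41 V > 0.2 V confirms active-region operation.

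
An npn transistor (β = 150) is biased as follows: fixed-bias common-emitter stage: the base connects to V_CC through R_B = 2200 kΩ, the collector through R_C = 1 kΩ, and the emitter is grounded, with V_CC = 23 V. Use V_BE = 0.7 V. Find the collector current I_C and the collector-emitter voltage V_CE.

Base loop: V_CC = I_B·R_B + V_BE, so I_B = (23 − 0.7)/2200 kΩ = 0.0101 mA.
In the active region I_C = β·I_B = 150 × 0.0101 = 1.52 mA.
Collector loop: V_CE = V_CC − I_C·R_C = 23 − 1.52×1 = 21.5 V.
Since V_CE = 21.5 V > V_CE(sat) ≈ 0.2 V, the transistor is in the active region as assumed.

I_C ≈ 1.5 mA, V_CE ≈ 21 V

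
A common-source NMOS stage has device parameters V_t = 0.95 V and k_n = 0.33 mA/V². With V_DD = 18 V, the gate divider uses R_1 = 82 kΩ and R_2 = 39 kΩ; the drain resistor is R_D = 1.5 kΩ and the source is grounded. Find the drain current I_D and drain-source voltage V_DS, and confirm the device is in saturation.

V_G = V_DD·R_2/(R_1+R_2) = 18×39/121 = 5.8 V. With the source grounded, V_GS = V_G = 5.8 V.
Assume saturation: I_D = (k_n/2)(V_GS − V_t)² = (0.33/2)×(5.8 − 0.95)² = 0.165×4.85² = 3.88 mA.
V_DS = V_DD − I_D·R_D = 18 − 3.88×1.5 = 12.2 V.
Saturation requires V_DS ≥ V_GS − V_t = 4.85 V; 12.2 ≥ 4.85 ✓.

I_D ≈ 3.9 mA, V_DS ≈ 12 V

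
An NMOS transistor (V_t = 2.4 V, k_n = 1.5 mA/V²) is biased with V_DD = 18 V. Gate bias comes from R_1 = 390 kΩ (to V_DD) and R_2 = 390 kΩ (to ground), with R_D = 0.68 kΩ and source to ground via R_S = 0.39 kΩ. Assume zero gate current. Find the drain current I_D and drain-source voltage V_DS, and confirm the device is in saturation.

V_G = V_DD·R_2/(R_1+R_2) = 18×390/780 = 9 V.
Assume saturation: I_D = (k_n/2)(V_GS − V_t)² with V_GS = V_G − I_D·R_S = 9 − 0.39·I_D.
Substituting gives 0.114·I_D² − 4.86·I_D + 32.7 = 0, with roots I_D = 8.36 or 34.3 mA.
The root I_D = 34.3 mA gives V_GS = -4.36 V ≤ V_t, so take I_D = 8.36 mA.
Then V_GS = 5.74 V and V_DS = V_DD − I_D(R_D+R_S) = 18 − 8.36×1.07 = 9.05 V.
Saturation requires V_DS ≥ V_GS − V_t = 3.34 V; 9.05 ≥ 3.34 ✓.

I_D ≈ 8.4 mA, V_DS ≈ 9.1 V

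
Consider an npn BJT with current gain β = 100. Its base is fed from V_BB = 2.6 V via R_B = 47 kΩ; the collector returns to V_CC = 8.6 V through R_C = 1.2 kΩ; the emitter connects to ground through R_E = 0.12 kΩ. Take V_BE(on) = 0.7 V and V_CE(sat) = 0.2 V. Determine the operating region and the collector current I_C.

Assume active. Base-emitter loop: I_B = (V_BB − V_BE)/(R_B + (β+1)R_E) = (2.6 − 0.7)/(47 + 101×0.12) = 0.0321 mA.
I_C = β·I_B = 100×0.0321 = 3.21 mA.
V_CE = V_CC − I_C·R_C − I_E·R_E = 8.6 − 3.21×1.2 − 3.25×0.12 = 4.35 V > V_CE(sat), so the active-region assumption holds.

active; I_C ≈ 3.2 mA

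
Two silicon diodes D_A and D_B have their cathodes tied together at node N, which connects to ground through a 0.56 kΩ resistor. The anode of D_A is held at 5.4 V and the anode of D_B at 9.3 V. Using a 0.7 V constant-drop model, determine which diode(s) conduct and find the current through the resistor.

Only D_B conducts; I_R ≈ 15 mA

Assume both conduct. Then node N would need to be at both 5.4−0.7 = 4.7 V and 9.3−0.7 = 8.6 V, which is impossible.
Assume only D_B conducts: V_N = 9.3 − 0.7 = 8.6 V, so I_R = 8.6/0.56 = 15.4 mA.
Check D_A: its anode-to-cathode voltage is 5.4 − 8.6 = -3.2 V < 0.7 V, so it is off. The assumption is consistent.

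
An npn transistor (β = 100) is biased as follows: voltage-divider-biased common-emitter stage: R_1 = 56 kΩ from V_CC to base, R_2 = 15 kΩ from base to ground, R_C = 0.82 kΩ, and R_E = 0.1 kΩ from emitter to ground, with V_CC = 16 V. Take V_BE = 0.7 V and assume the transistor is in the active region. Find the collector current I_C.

Thevenize the base divider: V_Th = V_CC·R_2/(R_1+R_2) = 16×15/71 = 3.38 V, R_Th = R_1‖R_2 = 11.8 kΩ.
Base-emitter loop: V_Th = I_B·R_Th + V_BE + (β+1)I_B·R_E, so I_B = (3.38 − 0.7) / (11.8 + 101×0.1) = 0.122 mA.
I_C = β·I_B = 100×0.122 = 12.2 mA, and I_E = (β+1)I_B = 12.3 mA.
V_CE = V_CC − I_C·R_C − I_E·R_E = 16 − 12.2×0.82 − 12.3×0.1 = 4.74 V.
V_CE = 4.74 V > 0.2 V confirms active-region operation.

I_C ≈ 12 mA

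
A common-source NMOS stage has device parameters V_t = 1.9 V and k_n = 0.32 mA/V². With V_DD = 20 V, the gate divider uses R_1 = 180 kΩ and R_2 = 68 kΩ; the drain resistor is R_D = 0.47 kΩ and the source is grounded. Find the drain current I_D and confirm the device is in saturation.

V_G = V_DD·R_2/(R_1+R_2) = 20×68/248 = 5.48 V. With the source grounded, V_GS = V_G = 5.48 V.
Assume saturation: I_D = (k_n/2)(V_GS − V_t)² = (0.32/2)×(5.48 − 1.9)² = 0.16×3.58² = 2.06 mA.
V_DS = V_DD − I_D·R_D = 20 − 2.06×0.47 = 19 V.
Saturation requires V_DS ≥ V_GS − V_t = 3.58 V; 19 ≥ 3.58 ✓.

I_D ≈ 2.1 mA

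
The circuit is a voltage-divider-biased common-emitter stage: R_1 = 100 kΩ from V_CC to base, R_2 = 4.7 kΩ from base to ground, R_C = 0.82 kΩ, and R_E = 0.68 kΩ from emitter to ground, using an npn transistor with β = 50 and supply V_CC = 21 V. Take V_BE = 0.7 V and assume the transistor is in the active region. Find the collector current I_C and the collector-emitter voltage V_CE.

I_C ≈ 0.31 mA, V_CE ≈ 21 V

Thevenize the base divider: V_Th = V_CC·R_2/(R_1+R_2) = 21×4.7/105 = 0.943 V, R_Th = R_1‖R_2 = 4.49 kΩ.
Base-emitter loop: V_Th = I_B·R_Th + V_BE + (β+1)I_B·R_E, so I_B = (0.943 − 0.7) / (4.49 + 51×0.68) = 0.0062 mA.
I_C = β·I_B = 50×0.0062 = 0.31 mA, and I_E = (β+1)I_B = 0.316 mA.
V_CE = V_CC − I_C·R_C − I_E·R_E = 21 − 0.31×0.82 − 0.316×0.68 = 20.5 V.
V_CE = 20.5 V > 0.2 V confirms active-region operation.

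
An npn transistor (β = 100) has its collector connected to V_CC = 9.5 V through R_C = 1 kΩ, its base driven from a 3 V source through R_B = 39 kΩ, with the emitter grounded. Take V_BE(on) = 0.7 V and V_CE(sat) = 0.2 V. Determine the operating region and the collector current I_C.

Assume active. Base-emitter loop: I_B = (V_BB − V_BE)/R_B = (3 − 0.7)/39 = 0.059 mA.
I_C = β·I_B = 100×0.059 = 5.9 mA.
V_CE = V_CC − I_C·R_C = 9.5 − 5.9×1 = 3.6 V > V_CE(sat), so the active-region assumption holds.

active; I_C ≈ 5.9 mA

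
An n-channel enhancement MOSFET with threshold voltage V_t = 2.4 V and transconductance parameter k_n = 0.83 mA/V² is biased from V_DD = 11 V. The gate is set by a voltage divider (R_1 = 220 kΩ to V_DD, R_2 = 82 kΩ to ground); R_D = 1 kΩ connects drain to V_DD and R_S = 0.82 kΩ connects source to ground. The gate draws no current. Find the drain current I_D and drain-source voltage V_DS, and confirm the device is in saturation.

I_D ≈ 0.1 mA, V_DS ≈ 11 V

V_G = V_DD·R_2/(R_1+R_2) = 11×82/302 = 2.99 V.
Assume saturation: I_D = (k_n/2)(V_GS − V_t)² with V_GS = V_G − I_D·R_S = 2.99 − 0.82·I_D.
Substituting gives 0.279·I_D² − 1.4·I_D + 0.143 = 0, with roots I_D = 0.104 or 4.91 mA.
The root I_D = 4.91 mA gives V_GS = -1.04 V ≤ V_t, so take I_D = 0.104 mA.
Then V_GS = 2.9 V and V_DS = V_DD − I_D(R_D+R_S) = 11 − 0.104×1.82 = 10.8 V.
Saturation requires V_DS ≥ V_GS − V_t = 0.501 V; 10.8 ≥ 0.501 ✓.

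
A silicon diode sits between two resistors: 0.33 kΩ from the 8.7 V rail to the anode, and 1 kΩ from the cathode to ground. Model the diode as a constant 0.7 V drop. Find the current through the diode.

The two resistors are in series with the diode, so KVL gives 8.7 = I·0.33 + 0.7 + I·1.
I = (8.7 − 0.7) / (0.33 + 1) kΩ = 8 / 1.33 = 6.02 mA.

I ≈ 6 mA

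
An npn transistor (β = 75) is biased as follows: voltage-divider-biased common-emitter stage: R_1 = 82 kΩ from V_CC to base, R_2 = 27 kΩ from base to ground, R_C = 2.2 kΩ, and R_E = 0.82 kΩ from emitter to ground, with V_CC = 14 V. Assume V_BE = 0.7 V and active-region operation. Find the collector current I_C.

I_C ≈ 2.5 mA

Thevenize the base divider: V_Th = V_CC·R_2/(R_1+R_2) = 14×27/109 = 3.47 V, R_Th = R_1‖R_2 = 20.3 kΩ.
Base-emitter loop: V_Th = I_B·R_Th + V_BE + (β+1)I_B·R_E, so I_B = (3.47 − 0.7) / (20.3 + 76×0.82) = 0.0335 mA.
I_C = β·I_B = 75×0.0335 = 2.51 mA, and I_E = (β+1)I_B = 2.55 mA.
V_CE = V_CC − I_C·R_C − I_E·R_E = 14 − 2.51×2.2 − 2.55×0.82 = 6.39 V.
V_CE = 6.39 V > 0.2 V confirms active-region operation.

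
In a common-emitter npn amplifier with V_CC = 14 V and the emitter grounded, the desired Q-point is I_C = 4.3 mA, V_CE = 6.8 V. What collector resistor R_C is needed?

Collector loop: V_CC = I_C·R_C + V_CE.
R_C = (V_CC − V_CE)/I_C = (14 − 6.8)/4.3 = 1.67 kΩ.

R_C ≈ 1.7 kΩ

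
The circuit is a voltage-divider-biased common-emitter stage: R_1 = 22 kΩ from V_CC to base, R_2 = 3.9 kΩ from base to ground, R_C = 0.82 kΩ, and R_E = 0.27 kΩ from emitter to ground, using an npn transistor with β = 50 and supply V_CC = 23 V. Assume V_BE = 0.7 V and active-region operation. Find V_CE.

Thevenize the base divider: V_Th = V_CC·R_2/(R_1+R_2) = 23×3.9/25.9 = 3.46 V, R_Th = R_1‖R_2 = 3.31 kΩ.
Base-emitter loop: V_Th = I_B·R_Th + V_BE + (β+1)I_B·R_E, so I_B = (3.46 − 0.7) / (3.31 + 51×0.27) = 0.162 mA.
I_C = β·I_B = 50×0.162 = 8.09 mA, and I_E = (β+1)I_B = 8.25 mA.
V_CE = V_CC − I_C·R_C − I_E·R_E = 23 − 8.09×0.82 − 8.25×0.27 = 14.1 V.
V_CE = 14.1 V > 0.2 V confirms active-region operation.

V_CE ≈ 14 V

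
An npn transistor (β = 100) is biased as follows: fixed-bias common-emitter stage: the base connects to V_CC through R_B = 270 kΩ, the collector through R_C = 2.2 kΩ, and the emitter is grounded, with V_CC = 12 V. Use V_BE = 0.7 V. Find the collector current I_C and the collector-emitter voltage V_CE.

I_C ≈ 4.2 mA, V_CE ≈ 2.8 V

Base loop: V_CC = I_B·R_B + V_BE, so I_B = (12 − 0.7)/270 kΩ = 0.0419 mA.
In the active region I_C = β·I_B = 100 × 0.0419 = 4.19 mA.
Collector loop: V_CE = V_CC − I_C·R_C = 12 − 4.19×2.2 = 2.79 V.
Since V_CE = 2.79 V > V_CE(sat) ≈ 0.2 V, the transistor is in the active region as assumed.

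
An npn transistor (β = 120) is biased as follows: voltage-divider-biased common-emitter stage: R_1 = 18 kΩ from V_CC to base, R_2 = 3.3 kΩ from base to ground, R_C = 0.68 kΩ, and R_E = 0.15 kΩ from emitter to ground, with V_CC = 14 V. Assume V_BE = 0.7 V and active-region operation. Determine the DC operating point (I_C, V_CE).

I_C ≈ 8.4 mA, V_CE ≈ 7 V

Thevenize the base divider: V_Th = V_CC·R_2/(R_1+R_2) = 14×3.3/21.3 = 2.17 V, R_Th = R_1‖R_2 = 2.79 kΩ.
Base-emitter loop: V_Th = I_B·R_Th + V_BE + (β+1)I_B·R_E, so I_B = (2.17 − 0.7) / (2.79 + 121×0.15) = 0.0702 mA.
I_C = β·I_B = 120×0.0702 = 8.42 mA, and I_E = (β+1)I_B = 8.49 mA.
V_CE = V_CC − I_C·R_C − I_E·R_E = 14 − 8.42×0.68 − 8.49×0.15 = 7 V.
V_CE = 7 V > 0.2 V confirms active-region operation.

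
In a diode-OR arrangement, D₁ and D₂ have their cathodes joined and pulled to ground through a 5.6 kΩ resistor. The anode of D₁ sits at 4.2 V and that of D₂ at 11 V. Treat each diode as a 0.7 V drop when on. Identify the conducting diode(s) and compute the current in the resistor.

Assume both conduct. Then node N would need to be at both 4.2−0.7 = 3.5 V and 11−0.7 = 10.3 V, which is impossible.
Assume only D₂ conducts: V_N = 11 − 0.7 = 10.3 V, so I_R = 10.3/5.6 = 1.84 mA.
Check D₁: its anode-to-cathode voltage is 4.2 − 10.3 = -6.1 V < 0.7 V, so it is off. The assumption is consistent.

Only D₂ conducts; I_R ≈ 1.8 mA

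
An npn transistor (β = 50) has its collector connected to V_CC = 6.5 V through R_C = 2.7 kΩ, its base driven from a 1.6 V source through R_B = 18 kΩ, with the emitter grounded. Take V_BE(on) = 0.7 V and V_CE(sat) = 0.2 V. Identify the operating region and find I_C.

Assume active: I_B = (1.6 − 0.7)/18 = 0.05 mA, giving I_C = β·I_B = 2.5 mA.
But then V_CE = 6.5 − 2.5×2.7 = -0.25 V < V_CE(sat) = 0.2 V — impossible in the active region.
So the transistor is saturated. With V_CE = 0.2 V, I_C = (V_CC − 0.2)/R_C = 6.3/2.7 = 2.33 mA.
Check: β·I_B = 2.5 mA > I_C = 2.33 mA, confirming saturation.

saturation; I_C ≈ 2.3 mA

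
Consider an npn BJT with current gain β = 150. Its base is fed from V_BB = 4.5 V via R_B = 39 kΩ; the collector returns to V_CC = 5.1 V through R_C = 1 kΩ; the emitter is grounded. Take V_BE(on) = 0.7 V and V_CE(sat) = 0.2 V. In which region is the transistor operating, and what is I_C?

saturation; I_C ≈ 4.9 mA

Assume active: I_B = (4.5 − 0.7)/39 = 0.0974 mA, giving I_C = β·I_B = 14.6 mA.
But then V_CE = 5.1 − 14.6×1 = -9.52 V < V_CE(sat) = 0.2 V — impossible in the active region.
So the transistor is saturated. With V_CE = 0.2 V, I_C = (V_CC − 0.2)/R_C = 4.9/1 = 4.9 mA.
Check: β·I_B = 14.6 mA > I_C = 4.9 mA, confirming saturation.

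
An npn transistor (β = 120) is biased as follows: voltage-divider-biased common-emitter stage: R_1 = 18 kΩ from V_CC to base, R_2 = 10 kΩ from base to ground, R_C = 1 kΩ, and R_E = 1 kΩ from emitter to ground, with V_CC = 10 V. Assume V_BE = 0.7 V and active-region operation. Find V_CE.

V_CE ≈ 4.6 V

Thevenize the base divider: V_Th = V_CC·R_2/(R_1+R_2) = 10×10/28 = 3.57 V, R_Th = R_1‖R_2 = 6.43 kΩ.
Base-emitter loop: V_Th = I_B·R_Th + V_BE + (β+1)I_B·R_E, so I_B = (3.57 − 0.7) / (6.43 + 121×1) = 0.0225 mA.
I_C = β·I_B = 120×0.0225 = 2.7 mA, and I_E = (β+1)I_B = 2.73 mA.
V_CE = V_CC − I_C·R_C − I_E·R_E = 10 − 2.7×1 − 2.73×1 = 4.57 V.
V_CE = 4.57 V > 0.2 V confirms active-region operation.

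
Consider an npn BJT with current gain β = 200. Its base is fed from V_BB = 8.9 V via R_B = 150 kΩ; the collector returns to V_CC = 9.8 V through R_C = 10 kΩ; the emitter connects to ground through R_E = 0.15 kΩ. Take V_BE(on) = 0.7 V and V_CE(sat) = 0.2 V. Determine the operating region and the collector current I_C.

Assume active: I_B = (8.9 − 0.7)/(150 + 201×0.15) = 0.0455 mA, I_C = β·I_B = 9.1 mA.
Then V_CE = 9.8 − 9.1×10 − 9.15×0.15 = -82.6 V < 0.2 V — the active assumption fails.
Re-solve with V_CE = 0.2 V. KCL at the emitter: V_E/R_E = (V_BB−0.7−V_E)/R_B + (V_CC−0.2−V_E)/R_C, giving V_E = 0.15 V.
I_C = (V_CC − 0.2 − V_E)/R_C = (9.6 − 0.15)/10 = 0.945 mA.
Check: I_B = (8.2 − 0.15)/150 = 0.0537 mA, and β·I_B = 10.7 mA > I_C, confirming saturation.

saturation; I_C ≈ 0.95 mA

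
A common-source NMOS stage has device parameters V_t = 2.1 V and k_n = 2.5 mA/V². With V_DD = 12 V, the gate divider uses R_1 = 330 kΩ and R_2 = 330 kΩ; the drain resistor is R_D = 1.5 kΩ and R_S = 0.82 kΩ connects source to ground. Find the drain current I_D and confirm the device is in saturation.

V_G = V_DD·R_2/(R_1+R_2) = 12×330/660 = 6 V.
Assume saturation: I_D = (k_n/2)(V_GS − V_t)² with V_GS = V_G − I_D·R_S = 6 − 0.82·I_D.
Substituting gives 0.84·I_D² − 8.99·I_D + 19 = 0, with roots I_D = 2.9 or 7.8 mA.
The root I_D = 7.8 mA gives V_GS = -0.398 V ≤ V_t, so take I_D = 2.9 mA.
Then V_GS = 3.62 V and V_DS = V_DD − I_D(R_D+R_S) = 12 − 2.9×2.32 = 5.27 V.
Saturation requires V_DS ≥ V_GS − V_t = 1.52 V; 5.27 ≥ 1.52 ✓.

I_D ≈ 2.9 mA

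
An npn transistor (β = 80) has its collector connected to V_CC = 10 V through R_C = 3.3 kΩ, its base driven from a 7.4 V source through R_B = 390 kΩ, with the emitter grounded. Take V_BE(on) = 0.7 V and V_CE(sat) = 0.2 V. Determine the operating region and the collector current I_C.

active; I_C ≈ 1.4 mA

Assume active. Base-emitter loop: I_B = (V_BB − V_BE)/R_B = (7.4 − 0.7)/390 = 0.0172 mA.
I_C = β·I_B = 80×0.0172 = 1.37 mA.
V_CE = V_CC − I_C·R_C = 10 − 1.37×3.3 = 5.46 V > V_CE(sat), so the active-region assumption holds.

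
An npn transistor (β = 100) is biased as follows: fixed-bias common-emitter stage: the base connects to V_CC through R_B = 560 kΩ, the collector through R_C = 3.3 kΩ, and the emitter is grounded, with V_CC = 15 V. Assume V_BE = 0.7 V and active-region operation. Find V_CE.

Base loop: V_CC = I_B·R_B + V_BE, so I_B = (15 − 0.7)/560 kΩ = 0.0255 mA.
In the active region I_C = β·I_B = 100 × 0.0255 = 2.55 mA.
Collector loop: V_CE = V_CC − I_C·R_C = 15 − 2.55×3.3 = 6.57 V.
Since V_CE = 6.57 V > V_CE(sat) ≈ 0.2 V, the transistor is in the active region as assumed.

V_CE ≈ 6.6 V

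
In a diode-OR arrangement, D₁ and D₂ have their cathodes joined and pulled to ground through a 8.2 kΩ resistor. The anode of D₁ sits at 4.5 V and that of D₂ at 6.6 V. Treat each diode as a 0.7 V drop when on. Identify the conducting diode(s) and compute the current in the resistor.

Only D₂ conducts; I_R ≈ 0.72 mA

Assume both conduct. Then node N would need to be at both 4.5−0.7 = 3.8 V and 6.6−0.7 = 5.9 V, which is impossible.
Assume only D₂ conducts: V_N = 6.6 − 0.7 = 5.9 V, so I_R = 5.9/8.2 = 0.72 mA.
Check D₁: its anode-to-cathode voltage is 4.5 − 5.9 = -1.4 V < 0.7 V, so it is off. The assumption is consistent.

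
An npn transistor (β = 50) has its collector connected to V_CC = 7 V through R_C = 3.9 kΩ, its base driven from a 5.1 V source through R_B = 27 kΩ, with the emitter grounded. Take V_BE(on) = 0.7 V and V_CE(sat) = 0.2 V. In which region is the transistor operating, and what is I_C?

Assume active: I_B = (5.1 − 0.7)/27 = 0.163 mA, giving I_C = β·I_B = 8.15 mA.
But then V_CE = 7 − 8.15×3.9 = -24.8 V < V_CE(sat) = 0.2 V — impossible in the active region.
So the transistor is saturated. With V_CE = 0.2 V, I_C = (V_CC − 0.2)/R_C = 6.8/3.9 = 1.74 mA.
Check: β·I_B = 8.15 mA > I_C = 1.74 mA, confirming saturation.

saturation; I_C ≈ 1.7 mA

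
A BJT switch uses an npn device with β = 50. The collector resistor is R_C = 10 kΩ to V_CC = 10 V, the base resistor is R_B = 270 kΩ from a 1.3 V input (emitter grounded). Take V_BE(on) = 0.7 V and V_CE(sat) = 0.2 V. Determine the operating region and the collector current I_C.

Assume active. Base-emitter loop: I_B = (V_BB − V_BE)/R_B = (1.3 − 0.7)/270 = 0.00222 mA.
I_C = β·I_B = 50×0.00222 = 0.111 mA.
V_CE = V_CC − I_C·R_C = 10 − 0.111×10 = 8.89 V > V_CE(sat), so the active-region assumption holds.

active; I_C ≈ 0.11 mA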